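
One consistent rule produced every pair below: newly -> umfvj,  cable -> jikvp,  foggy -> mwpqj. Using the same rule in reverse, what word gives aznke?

treat

Each letter shifts forward by (position + 7), i.e. 7, 8, 9, … — the shift grows by one for each successive letter.
Undoing it on aznke: a−7=t, z−8=r, n−9=e, k−10=a, e−11=t.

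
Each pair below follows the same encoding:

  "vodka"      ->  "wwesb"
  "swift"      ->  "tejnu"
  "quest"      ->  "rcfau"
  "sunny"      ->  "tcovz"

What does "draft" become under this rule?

Shifts by position in vodka: pos 0: v→w (+1), pos 1: o→w (+8), pos 2: d→e (+1), pos 3: k→s (+8) — repeating every 2. A repeating key of period 2 is used — shifts +1, +8 over and over.
Applying it to draft: d+1=e, r+8=z, a+1=b, f+8=n, t+1=u.

ezbnu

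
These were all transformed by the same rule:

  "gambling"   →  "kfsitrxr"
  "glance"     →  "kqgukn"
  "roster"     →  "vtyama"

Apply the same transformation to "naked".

rfqll

Each letter shifts forward by (position + 4), i.e. 4, 5, 6, … — the shift grows by one for each successive letter.
Applying it to naked: n+4=r, a+5=f, k+6=q, e+7=l, d+8=l.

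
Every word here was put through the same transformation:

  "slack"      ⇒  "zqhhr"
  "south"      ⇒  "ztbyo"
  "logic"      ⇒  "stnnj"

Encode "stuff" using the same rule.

zybkm

Shifts by position in slack: pos 0: s→z (+7), pos 1: l→q (+5), pos 2: a→h (+7), pos 3: c→h (+5) — repeating every 2. A repeating key of period 2 is used — shifts +7, +5 over and over.
For stuff: s+7=z, t+5=y, u+7=b, f+5=k, f+7=m.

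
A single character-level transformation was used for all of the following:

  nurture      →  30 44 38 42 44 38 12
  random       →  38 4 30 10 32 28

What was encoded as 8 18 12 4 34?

cheap

n(#14)→30 and u(#21)→44: differences scale by 2, so n = 2·pos + 2. Each letter becomes 2×(its alphabet position, a=1..z=26) + 2.
Undoing it on 8 18 12 4 34: 8→(8−2)÷2=3=c, 18→(18−2)÷2=8=h, 12→(12−2)÷2=5=e, 4→(4−2)÷2=1=a, 34→(34−2)÷2=16=p.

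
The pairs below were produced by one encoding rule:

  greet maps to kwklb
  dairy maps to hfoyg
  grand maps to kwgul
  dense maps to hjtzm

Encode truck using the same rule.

In greet: g→k is +4, r→w is +5, e→k is +6, e→l is +7 — the shift increases by 1 each position. Letter i (0-indexed) is shifted by i+4, so successive shifts are 4, 5, 6, ….
For truck: t+4=x, r+5=w, u+6=a, c+7=j, k+8=s.

xwajs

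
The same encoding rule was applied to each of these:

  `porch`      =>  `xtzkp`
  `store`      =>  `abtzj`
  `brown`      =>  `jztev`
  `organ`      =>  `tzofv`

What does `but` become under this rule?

jzb

The shift depends on letter class: consonant p→x is +8, but vowel o→t is +5. Two shifts are in play — +5 for a/e/i/o/u, +8 for every other letter.
Applying it to but: b(cons)+8=j, u(vowel)+5=z, t(cons)+8=b.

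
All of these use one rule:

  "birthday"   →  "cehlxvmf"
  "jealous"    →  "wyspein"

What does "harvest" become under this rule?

xwizvel

The output letters match the input read backwards, each shifted +4: birthday reversed is yadhtrib. Two steps: reverse the string, then apply a Caesar shift of +4.
Applying it to harvest: reverse → tsevrah; then shift: t+4=x, s+4=w, e+4=i, v+4=z, r+4=v, a+4=e, h+4=l.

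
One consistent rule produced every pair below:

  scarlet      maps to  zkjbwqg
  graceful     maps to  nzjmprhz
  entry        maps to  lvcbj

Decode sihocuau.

layering

In scarlet: s→z is +7, c→k is +8, a→j is +9, r→b is +10 — the shift increases by 1 each position. Letter i (0-indexed) is shifted by i+7, so successive shifts are 7, 8, 9, ….
Undoing it on sihocuau: s−7=l, i−8=a, h−9=y, o−10=e, c−11=r, u−12=i, a−13=n, u−14=g.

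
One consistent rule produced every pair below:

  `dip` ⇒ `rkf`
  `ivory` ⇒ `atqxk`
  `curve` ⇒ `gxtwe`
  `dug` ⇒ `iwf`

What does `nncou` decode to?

small

The output letters match the input read backwards, each shifted +2: dip reversed is pid. Read the word backwards and shift each letter +2.
Decoding nncou: shift back: n−2=l, n−2=l, c−2=a, o−2=m, u−2=s → llams; then reverse → small.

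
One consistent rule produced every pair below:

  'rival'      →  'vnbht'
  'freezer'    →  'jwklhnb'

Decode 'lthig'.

The shift increases by 1 at each position, starting from +4: 4, 5, 6, ….
Decoding lthig: l−4=h, t−5=o, h−6=b, i−7=b, g−8=y.

hobby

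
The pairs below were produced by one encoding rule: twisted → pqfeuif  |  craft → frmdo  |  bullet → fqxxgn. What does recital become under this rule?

xmfuoqd

The output letters match the input read backwards, each shifted +12: twisted reversed is detsiwt. The word is reversed, then every letter is shifted forward by 12.
For recital: reverse → laticer; then shift: l+12=x, a+12=m, t+12=f, i+12=u, c+12=o, e+12=q, r+12=d.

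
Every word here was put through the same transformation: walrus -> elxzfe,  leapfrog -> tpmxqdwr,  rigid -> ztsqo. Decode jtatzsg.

biology

Shifts by position in walrus: pos 0: w→e (+8), pos 1: a→l (+11), pos 2: l→x (+12), pos 3: r→z (+8), pos 4: u→f (+11), pos 5: s→e (+12) — repeating every 3. It's a Vigenère-style cipher with numeric key [8,11,12]: position i shifts by key[i mod 3].
Decoding jtatzsg: j−8=b, t−11=i, a−12=o, t−8=l, z−11=o, s−12=g, g−8=y.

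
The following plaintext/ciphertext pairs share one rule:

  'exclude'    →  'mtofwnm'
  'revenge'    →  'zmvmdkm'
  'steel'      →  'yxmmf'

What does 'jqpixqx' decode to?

e(4)→m(12) and x(23)→t(19) fit y≡25x+16 (mod 26); the inverse of 25 mod 26 is 25. Each letter's alphabet position (a=0..z=25) is mapped through 25·x+16 mod 26 — an affine cipher.
Reversing it on jqpixqx: j(9)→25·(9−16)≡7=h; q(16)→25·(16−16)≡0=a; p(15)→25·(15−16)≡1=b; i(8)→25·(8−16)≡8=i; x(23)→25·(23−16)≡19=t; q(16)→25·(16−16)≡0=a; x(23)→25·(23−16)≡19=t (all mod 26).

habitat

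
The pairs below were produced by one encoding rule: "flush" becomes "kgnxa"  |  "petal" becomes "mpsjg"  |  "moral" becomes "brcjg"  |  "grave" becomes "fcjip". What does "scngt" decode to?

f(5)→k(10) and l(11)→g(6) fit y≡21x+9 (mod 26); the inverse of 21 mod 26 is 5. Each letter's alphabet position (a=0..z=25) is mapped through 21·x+9 mod 26 — an affine cipher.
Reversing it on scngt: s(18)→5·(18−9)≡19=t; c(2)→5·(2−9)≡17=r; n(13)→5·(13−9)≡20=u; g(6)→5·(6−9)≡11=l; t(19)→5·(19−9)≡24=y (all mod 26).

truly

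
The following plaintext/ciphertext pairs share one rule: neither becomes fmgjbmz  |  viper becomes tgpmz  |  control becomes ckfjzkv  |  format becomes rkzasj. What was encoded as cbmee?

chess

n(13)→f(5) and e(4)→m(12) fit y≡5x+18 (mod 26); the inverse of 5 mod 26 is 21. Each letter's alphabet position (a=0..z=25) is mapped through 5·x+18 mod 26 — an affine cipher.
Reversing it on cbmee: c(2)→21·(2−18)≡2=c; b(1)→21·(1−18)≡7=h; m(12)→21·(12−18)≡4=e; e(4)→21·(4−18)≡18=s; e(4)→21·(4−18)≡18=s (all mod 26).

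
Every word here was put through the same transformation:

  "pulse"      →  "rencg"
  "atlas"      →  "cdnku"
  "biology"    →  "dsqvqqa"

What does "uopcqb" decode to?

Shifts by position in pulse: pos 0: p→r (+2), pos 1: u→e (+10), pos 2: l→n (+2), pos 3: s→c (+10) — repeating every 2. The shifts repeat in a cycle of length 2: positions 0,1,… shift by +2, +10, then the pattern repeats.
Decoding uopcqb: u−2=s, o−10=e, p−2=n, c−10=s, q−2=o, b−10=r.

sensor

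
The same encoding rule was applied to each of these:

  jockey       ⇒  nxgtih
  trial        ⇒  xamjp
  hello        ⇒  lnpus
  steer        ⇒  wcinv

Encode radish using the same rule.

A repeating key of period 2 is used — shifts +4, +9 over and over.
On radish: r+4=v, a+9=j, d+4=h, i+9=r, s+4=w, h+9=q.

vjhrwq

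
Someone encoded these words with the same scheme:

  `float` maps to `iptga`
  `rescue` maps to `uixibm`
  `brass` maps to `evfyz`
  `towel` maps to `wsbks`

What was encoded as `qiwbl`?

Letter i (0-indexed) is shifted by i+3, so successive shifts are 3, 4, 5, ….
Reversing it on qiwbl: q−3=n, i−4=e, w−5=r, b−6=v, l−7=e.

nerve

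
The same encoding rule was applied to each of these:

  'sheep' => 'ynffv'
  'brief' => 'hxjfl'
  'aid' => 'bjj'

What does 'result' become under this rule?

The shift depends on letter class: consonant s→y is +6, but vowel e→f is +1. Two shifts are in play — +1 for a/e/i/o/u, +6 for every other letter.
On result: r(cons)+6=x, e(vowel)+1=f, s(cons)+6=y, u(vowel)+1=v, l(cons)+6=r, t(cons)+6=z.

xfyvrz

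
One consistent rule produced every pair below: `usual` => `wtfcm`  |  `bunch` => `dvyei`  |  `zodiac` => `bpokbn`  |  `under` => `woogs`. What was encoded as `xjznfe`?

Shifts by position in usual: pos 0: u→w (+2), pos 1: s→t (+1), pos 2: u→f (+11), pos 3: a→c (+2), pos 4: l→m (+1) — repeating every 3. The shifts repeat in a cycle of length 3: positions 0,1,… shift by +2, +1, +11, then the pattern repeats.
Reversing it on xjznfe: x−2=v, j−1=i, z−11=o, n−2=l, f−1=e, e−11=t.

violet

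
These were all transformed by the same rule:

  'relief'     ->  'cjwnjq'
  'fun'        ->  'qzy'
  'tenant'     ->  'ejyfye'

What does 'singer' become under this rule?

The shift depends on letter class: consonant r→c is +11, but vowel e→j is +5. Two shifts are in play — +5 for a/e/i/o/u, +11 for every other letter.
Applying it to singer: s(cons)+11=d, i(vowel)+5=n, n(cons)+11=y, g(cons)+11=r, e(vowel)+5=j, r(cons)+11=c.

dnyrjc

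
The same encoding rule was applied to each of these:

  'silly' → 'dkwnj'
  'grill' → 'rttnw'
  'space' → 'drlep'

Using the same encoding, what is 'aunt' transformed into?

Shifts by position in silly: pos 0: s→d (+11), pos 1: i→k (+2), pos 2: l→w (+11), pos 3: l→n (+2) — repeating every 2. It's a Vigenère-style cipher with numeric key [11,2]: position i shifts by key[i mod 2].
On aunt: a+11=l, u+2=w, n+11=y, t+2=v.

lwyv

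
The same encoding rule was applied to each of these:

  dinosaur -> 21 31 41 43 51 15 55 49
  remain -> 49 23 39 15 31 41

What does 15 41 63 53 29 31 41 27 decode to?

anything

d(#4)→21 and i(#9)→31: differences scale by 2, so n = 2·pos + 13. Each letter becomes 2×(its alphabet position, a=1..z=26) + 13.
Decoding 15 41 63 53 29 31 41 27: 15→(15−13)÷2=1=a, 41→(41−13)÷2=14=n, 63→(63−13)÷2=25=y, 53→(53−13)÷2=20=t, 29→(29−13)÷2=8=h, 31→(31−13)÷2=9=i, 41→(41−13)÷2=14=n, 27→(27−13)÷2=7=g.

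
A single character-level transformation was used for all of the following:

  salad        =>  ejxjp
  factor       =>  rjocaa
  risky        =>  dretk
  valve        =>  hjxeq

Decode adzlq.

Shifts by position in salad: pos 0: s→e (+12), pos 1: a→j (+9), pos 2: l→x (+12), pos 3: a→j (+9) — repeating every 2. It's a Vigenère-style cipher with numeric key [12,9]: position i shifts by key[i mod 2].
Decoding adzlq: a−12=o, d−9=u, z−12=n, l−9=c, q−12=e.

ounce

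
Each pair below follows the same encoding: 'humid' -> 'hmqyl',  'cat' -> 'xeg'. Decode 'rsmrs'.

The output letters match the input read backwards, each shifted +4: humid reversed is dimuh. Read the word backwards and shift each letter +4.
Undoing it on rsmrs: shift back: r−4=n, s−4=o, m−4=i, r−4=n, s−4=o → noino; then reverse → onion.

onion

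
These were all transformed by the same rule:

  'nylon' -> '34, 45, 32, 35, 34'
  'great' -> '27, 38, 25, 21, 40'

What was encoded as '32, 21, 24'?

lad

The number is (letter's place in the alphabet, a=1) + 20.
Decoding 32, 21, 24: 32→(32−20)÷1=12=l, 21→(21−20)÷1=1=a, 24→(24−20)÷1=4=d.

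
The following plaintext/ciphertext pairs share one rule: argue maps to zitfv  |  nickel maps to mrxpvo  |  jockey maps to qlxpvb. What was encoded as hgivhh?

stress

Each pair mirrors across the alphabet (a↔z, r↔i, g↔t): positions sum to 25. Letters are reflected about the middle of the alphabet (position → 25−position): Atbash.
Decoding hgivhh: h↔s, g↔t, i↔r, v↔e, h↔s, h↔s.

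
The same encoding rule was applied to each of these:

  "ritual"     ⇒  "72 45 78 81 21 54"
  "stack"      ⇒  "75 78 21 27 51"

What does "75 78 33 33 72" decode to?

steer

r(#18)→72 and i(#9)→45: differences scale by 3, so n = 3·pos + 18. With a=1..z=26, the number is 3·pos + 18.
Undoing it on 75 78 33 33 72: 75→(75−18)÷3=19=s, 78→(78−18)÷3=20=t, 33→(33−18)÷3=5=e, 33→(33−18)÷3=5=e, 72→(72−18)÷3=18=r.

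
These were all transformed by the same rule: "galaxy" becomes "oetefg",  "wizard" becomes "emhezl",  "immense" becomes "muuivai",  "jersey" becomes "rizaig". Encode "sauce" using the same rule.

aeyki

The rule splits by letter class: vowels +4, consonants +8.
Applying it to sauce: s(cons)+8=a, a(vowel)+4=e, u(vowel)+4=y, c(cons)+8=k, e(vowel)+4=i.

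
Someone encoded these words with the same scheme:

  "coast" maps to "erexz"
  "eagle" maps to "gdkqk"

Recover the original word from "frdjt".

dozen

Letter i (0-indexed) is shifted by i+2, so successive shifts are 2, 3, 4, ….
Decoding frdjt: f−2=d, r−3=o, d−4=z, j−5=e, t−6=n.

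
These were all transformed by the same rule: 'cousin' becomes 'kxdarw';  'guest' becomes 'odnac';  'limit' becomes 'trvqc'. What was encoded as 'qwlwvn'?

income

Shifts by position in cousin: pos 0: c→k (+8), pos 1: o→x (+9), pos 2: u→d (+9), pos 3: s→a (+8), pos 4: i→r (+9), pos 5: n→w (+9) — repeating every 3. It's a Vigenère-style cipher with numeric key [8,9,9]: position i shifts by key[i mod 3].
Reversing it on qwlwvn: q−8=i, w−9=n, l−9=c, w−8=o, v−9=m, n−9=e.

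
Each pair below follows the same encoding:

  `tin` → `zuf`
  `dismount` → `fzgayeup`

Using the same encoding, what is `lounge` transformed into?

qszgax

The output letters match the input read backwards, each shifted +12: tin reversed is nit. The word is reversed, then every letter is shifted forward by 12.
On lounge: reverse → egnuol; then shift: e+12=q, g+12=s, n+12=z, u+12=g, o+12=a, l+12=x.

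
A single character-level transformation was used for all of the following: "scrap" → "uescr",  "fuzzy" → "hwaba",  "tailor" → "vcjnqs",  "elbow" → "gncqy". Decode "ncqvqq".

Shifts by position in scrap: pos 0: s→u (+2), pos 1: c→e (+2), pos 2: r→s (+1), pos 3: a→c (+2), pos 4: p→r (+2) — repeating every 3. A repeating key of period 3 is used — shifts +2, +2, +1 over and over.
Reversing it on ncqvqq: n−2=l, c−2=a, q−1=p, v−2=t, q−2=o, q−1=p.

laptop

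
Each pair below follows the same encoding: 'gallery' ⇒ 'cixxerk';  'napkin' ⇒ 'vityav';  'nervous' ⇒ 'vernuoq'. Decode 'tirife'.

Each letter's alphabet position (a=0..z=25) is mapped through 25·x+8 mod 26 — an affine cipher.
Reversing it on tirife: t(19)→25·(19−8)≡15=p; i(8)→25·(8−8)≡0=a; r(17)→25·(17−8)≡17=r; i(8)→25·(8−8)≡0=a; f(5)→25·(5−8)≡3=d; e(4)→25·(4−8)≡4=e (all mod 26).

parade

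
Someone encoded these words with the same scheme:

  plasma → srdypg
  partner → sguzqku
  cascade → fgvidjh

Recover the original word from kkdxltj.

hearing

Shifts by position in plasma: pos 0: p→s (+3), pos 1: l→r (+6), pos 2: a→d (+3), pos 3: s→y (+6) — repeating every 2. It's a Vigenère-style cipher with numeric key [3,6]: position i shifts by key[i mod 2].
Decoding kkdxltj: k−3=h, k−6=e, d−3=a, x−6=r, l−3=i, t−6=n, j−3=g.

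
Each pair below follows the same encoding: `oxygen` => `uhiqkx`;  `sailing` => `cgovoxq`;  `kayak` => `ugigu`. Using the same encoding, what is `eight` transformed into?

koqrd

The shift depends on letter class: consonant x→h is +10, but vowel o→u is +6. Vowels shift forward by 6 and consonants shift forward by 10.
Applying it to eight: e(vowel)+6=k, i(vowel)+6=o, g(cons)+10=q, h(cons)+10=r, t(cons)+10=d.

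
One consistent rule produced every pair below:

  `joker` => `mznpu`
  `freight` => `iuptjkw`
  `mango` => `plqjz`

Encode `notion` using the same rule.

The rule splits by letter class: vowels +11, consonants +3.
Applying it to notion: n(cons)+3=q, o(vowel)+11=z, t(cons)+3=w, i(vowel)+11=t, o(vowel)+11=z, n(cons)+3=q.

qzwtzq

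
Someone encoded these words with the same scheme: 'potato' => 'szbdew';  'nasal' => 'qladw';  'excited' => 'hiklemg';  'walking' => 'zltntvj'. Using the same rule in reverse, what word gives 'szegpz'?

powder

Shifts by position in potato: pos 0: p→s (+3), pos 1: o→z (+11), pos 2: t→b (+8), pos 3: a→d (+3), pos 4: t→e (+11), pos 5: o→w (+8) — repeating every 3. It's a Vigenère-style cipher with numeric key [3,11,8]: position i shifts by key[i mod 3].
Decoding szegpz: s−3=p, z−11=o, e−8=w, g−3=d, p−11=e, z−8=r.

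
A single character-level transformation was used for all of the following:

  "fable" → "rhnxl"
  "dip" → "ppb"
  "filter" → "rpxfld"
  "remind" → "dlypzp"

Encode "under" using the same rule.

bzpld

Two shifts are in play — +7 for a/e/i/o/u, +12 for every other letter.
For under: u(vowel)+7=b, n(cons)+12=z, d(cons)+12=p, e(vowel)+7=l, r(cons)+12=d.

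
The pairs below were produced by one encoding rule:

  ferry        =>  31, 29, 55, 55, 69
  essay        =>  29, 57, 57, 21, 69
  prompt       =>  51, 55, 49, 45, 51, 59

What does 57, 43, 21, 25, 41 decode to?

slack

Each letter becomes 2×(its alphabet position, a=1..z=26) + 19.
Undoing it on 57, 43, 21, 25, 41: 57→(57−19)÷2=19=s, 43→(43−19)÷2=12=l, 21→(21−19)÷2=1=a, 25→(25−19)÷2=3=c, 41→(41−19)÷2=11=k.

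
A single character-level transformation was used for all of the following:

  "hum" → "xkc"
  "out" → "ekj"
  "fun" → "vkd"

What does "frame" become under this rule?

Compare letters: h→x is +16, u→k is +16, m→c is +16 — a constant shift. Every letter moves 16 places later in the alphabet, wrapping around z→a.
For frame: f+16=v, r+16=h, a+16=q, m+16=c, e+16=u.

vhqcu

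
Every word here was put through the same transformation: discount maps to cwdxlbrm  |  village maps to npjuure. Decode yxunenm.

Read the word backwards and shift each letter +9.
Undoing it on yxunenm: shift back: y−9=p, x−9=o, u−9=l, n−9=e, e−9=v, n−9=e, m−9=d → poleved; then reverse → develop.

develop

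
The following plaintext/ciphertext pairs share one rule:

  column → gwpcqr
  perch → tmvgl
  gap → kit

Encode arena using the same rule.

ivmri

Vowels shift forward by 8 and consonants shift forward by 4.
For arena: a(vowel)+8=i, r(cons)+4=v, e(vowel)+8=m, n(cons)+4=r, a(vowel)+8=i.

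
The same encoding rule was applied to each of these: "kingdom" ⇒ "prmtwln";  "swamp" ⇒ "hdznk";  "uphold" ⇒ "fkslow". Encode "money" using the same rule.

This is the alphabet-reversal cipher (Atbash): a becomes z, b becomes y, etc.
Applying it to money: m↔n, o↔l, n↔m, e↔v, y↔b.

nlmvb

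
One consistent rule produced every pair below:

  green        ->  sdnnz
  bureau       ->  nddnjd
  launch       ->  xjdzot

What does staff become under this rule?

efjrr

The shift depends on letter class: consonant g→s is +12, but vowel e→n is +9. Vowels shift forward by 9 and consonants shift forward by 12.
For staff: s(cons)+12=e, t(cons)+12=f, a(vowel)+9=j, f(cons)+12=r, f(cons)+12=r.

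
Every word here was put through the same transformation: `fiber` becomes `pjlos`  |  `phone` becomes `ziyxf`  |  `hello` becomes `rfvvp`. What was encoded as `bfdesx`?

A repeating key of period 3 is used — shifts +10, +1, +10 over and over.
Decoding bfdesx: b−10=r, f−1=e, d−10=t, e−10=u, s−1=r, x−10=n.

return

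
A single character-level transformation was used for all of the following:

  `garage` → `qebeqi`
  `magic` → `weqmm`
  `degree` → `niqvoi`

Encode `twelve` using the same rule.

daopfi

A repeating key of period 2 is used — shifts +10, +4 over and over.
On twelve: t+10=d, w+4=a, e+10=o, l+4=p, v+10=f, e+4=i.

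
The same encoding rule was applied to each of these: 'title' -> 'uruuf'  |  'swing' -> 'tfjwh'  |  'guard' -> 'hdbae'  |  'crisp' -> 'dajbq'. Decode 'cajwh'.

It's a Vigenère-style cipher with numeric key [1,9]: position i shifts by key[i mod 2].
Decoding cajwh: c−1=b, a−9=r, j−1=i, w−9=n, h−1=g.

bring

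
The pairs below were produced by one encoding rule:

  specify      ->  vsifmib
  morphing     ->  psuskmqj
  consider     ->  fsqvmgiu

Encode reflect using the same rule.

The shift depends on letter class: consonant s→v is +3, but vowel e→i is +4. The rule splits by letter class: vowels +4, consonants +3.
On reflect: r(cons)+3=u, e(vowel)+4=i, f(cons)+3=i, l(cons)+3=o, e(vowel)+4=i, c(cons)+3=f, t(cons)+3=w.

uiioifw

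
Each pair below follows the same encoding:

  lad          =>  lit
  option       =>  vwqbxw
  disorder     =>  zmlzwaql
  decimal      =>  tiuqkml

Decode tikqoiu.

The output letters match the input read backwards, each shifted +8: lad reversed is dal. Read the word backwards and shift each letter +8.
Undoing it on tikqoiu: shift back: t−8=l, i−8=a, k−8=c, q−8=i, o−8=g, i−8=a, u−8=m → lacigam; then reverse → magical.

magical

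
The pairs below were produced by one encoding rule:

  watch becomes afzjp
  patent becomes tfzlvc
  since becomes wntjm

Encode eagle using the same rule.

Letter i (0-indexed) is shifted by i+4, so successive shifts are 4, 5, 6, ….
For eagle: e+4=i, a+5=f, g+6=m, l+7=s, e+8=m.

ifmsm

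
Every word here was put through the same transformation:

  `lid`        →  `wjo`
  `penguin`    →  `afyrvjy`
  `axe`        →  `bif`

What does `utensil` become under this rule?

vefydjw

The shift depends on letter class: consonant l→w is +11, but vowel i→j is +1. The rule splits by letter class: vowels +1, consonants +11.
Applying it to utensil: u(vowel)+1=v, t(cons)+11=e, e(vowel)+1=f, n(cons)+11=y, s(cons)+11=d, i(vowel)+1=j, l(cons)+11=w.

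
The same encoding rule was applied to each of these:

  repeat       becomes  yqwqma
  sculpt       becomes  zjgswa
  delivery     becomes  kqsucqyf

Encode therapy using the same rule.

aoqymwf

The shift depends on letter class: consonant r→y is +7, but vowel e→q is +12. Two shifts are in play — +12 for a/e/i/o/u, +7 for every other letter.
For therapy: t(cons)+7=a, h(cons)+7=o, e(vowel)+12=q, r(cons)+7=y, a(vowel)+12=m, p(cons)+7=w, y(cons)+7=f.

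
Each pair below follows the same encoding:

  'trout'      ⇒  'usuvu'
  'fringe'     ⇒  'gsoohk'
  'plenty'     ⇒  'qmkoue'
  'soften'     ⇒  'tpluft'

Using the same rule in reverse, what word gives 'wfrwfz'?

velvet

Shifts by position in trout: pos 0: t→u (+1), pos 1: r→s (+1), pos 2: o→u (+6), pos 3: u→v (+1), pos 4: t→u (+1) — repeating every 3. A repeating key of period 3 is used — shifts +1, +1, +6 over and over.
Decoding wfrwfz: w−1=v, f−1=e, r−6=l, w−1=v, f−1=e, z−6=t.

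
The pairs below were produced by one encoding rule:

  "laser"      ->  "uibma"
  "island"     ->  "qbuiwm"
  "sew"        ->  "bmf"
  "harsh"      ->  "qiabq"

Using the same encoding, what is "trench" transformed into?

camwlq

The rule splits by letter class: vowels +8, consonants +9.
On trench: t(cons)+9=c, r(cons)+9=a, e(vowel)+8=m, n(cons)+9=w, c(cons)+9=l, h(cons)+9=q.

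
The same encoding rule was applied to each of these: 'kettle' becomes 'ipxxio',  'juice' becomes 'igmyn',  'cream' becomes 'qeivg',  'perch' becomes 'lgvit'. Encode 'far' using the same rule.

vej

The output letters match the input read backwards, each shifted +4: kettle reversed is elttek. Two steps: reverse the string, then apply a Caesar shift of +4.
For far: reverse → raf; then shift: r+4=v, a+4=e, f+4=j.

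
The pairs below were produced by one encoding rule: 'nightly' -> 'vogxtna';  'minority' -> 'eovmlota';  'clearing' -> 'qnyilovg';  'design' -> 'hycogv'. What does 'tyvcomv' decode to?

n(13)→v(21) and i(8)→o(14) fit y≡17x+8 (mod 26); the inverse of 17 mod 26 is 23. Treating letters as 0–25, the rule is x ↦ 17x + 8 (mod 26).
Undoing it on tyvcomv: t(19)→23·(19−8)≡19=t; y(24)→23·(24−8)≡4=e; v(21)→23·(21−8)≡13=n; c(2)→23·(2−8)≡18=s; o(14)→23·(14−8)≡8=i; m(12)→23·(12−8)≡14=o; v(21)→23·(21−8)≡13=n (all mod 26).

tension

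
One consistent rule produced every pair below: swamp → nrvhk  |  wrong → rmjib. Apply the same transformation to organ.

jmbvi

Compare letters: s→n is +21, w→r is +21, a→v is +21 — a constant shift. Every letter moves 21 places later in the alphabet, wrapping around z→a.
Applying it to organ: o+21=j, r+21=m, g+21=b, a+21=v, n+21=i.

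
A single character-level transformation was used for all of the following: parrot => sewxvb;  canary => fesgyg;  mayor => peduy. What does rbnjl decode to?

oxide

In parrot: p→s is +3, a→e is +4, r→w is +5, r→x is +6 — the shift increases by 1 each position. Letter i (0-indexed) is shifted by i+3, so successive shifts are 3, 4, 5, ….
Decoding rbnjl: r−3=o, b−4=x, n−5=i, j−6=d, l−7=e.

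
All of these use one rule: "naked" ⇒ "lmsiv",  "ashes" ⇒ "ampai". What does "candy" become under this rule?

glvik

The output letters match the input read backwards, each shifted +8: naked reversed is dekan. Read the word backwards and shift each letter +8.
For candy: reverse → ydnac; then shift: y+8=g, d+8=l, n+8=v, a+8=i, c+8=k.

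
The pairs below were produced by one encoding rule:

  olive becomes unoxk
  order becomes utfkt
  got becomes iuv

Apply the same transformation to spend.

The rule splits by letter class: vowels +6, consonants +2.
For spend: s(cons)+2=u, p(cons)+2=r, e(vowel)+6=k, n(cons)+2=p, d(cons)+2=f.

urkpf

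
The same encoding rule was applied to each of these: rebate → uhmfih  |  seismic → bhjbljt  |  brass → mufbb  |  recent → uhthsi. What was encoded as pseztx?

unlock

r(17)→u(20) and e(4)→h(7) fit y≡7x+5 (mod 26); the inverse of 7 mod 26 is 15. This is an affine cipher: with a=0,…,z=25, each position x becomes (7x+5) mod 26.
Reversing it on pseztx: p(15)→15·(15−5)≡20=u; s(18)→15·(18−5)≡13=n; e(4)→15·(4−5)≡11=l; z(25)→15·(25−5)≡14=o; t(19)→15·(19−5)≡2=c; x(23)→15·(23−5)≡10=k (all mod 26).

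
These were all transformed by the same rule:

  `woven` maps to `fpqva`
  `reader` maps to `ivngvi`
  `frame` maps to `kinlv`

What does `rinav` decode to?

w(22)→f(5) and o(14)→p(15) fit y≡15x+13 (mod 26); the inverse of 15 mod 26 is 7. Treating letters as 0–25, the rule is x ↦ 15x + 13 (mod 26).
Reversing it on rinav: r(17)→7·(17−13)≡2=c; i(8)→7·(8−13)≡17=r; n(13)→7·(13−13)≡0=a; a(0)→7·(0−13)≡13=n; v(21)→7·(21−13)≡4=e (all mod 26).

crane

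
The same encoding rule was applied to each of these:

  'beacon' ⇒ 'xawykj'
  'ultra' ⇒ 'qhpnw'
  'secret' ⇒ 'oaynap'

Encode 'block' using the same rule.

Compare letters: b→x is +22, e→a is +22, a→w is +22 — a constant shift. Each letter is shifted forward by 22 in the alphabet (a Caesar shift of +22).
On block: b+22=x, l+22=h, o+22=k, c+22=y, k+22=g.

xhkyg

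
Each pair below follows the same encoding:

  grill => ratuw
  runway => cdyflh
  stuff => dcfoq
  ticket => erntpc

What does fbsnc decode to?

usher

A repeating key of period 2 is used — shifts +11, +9 over and over.
Undoing it on fbsnc: f−11=u, b−9=s, s−11=h, n−9=e, c−11=r.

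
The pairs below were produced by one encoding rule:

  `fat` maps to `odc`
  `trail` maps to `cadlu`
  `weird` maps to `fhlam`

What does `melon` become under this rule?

vhurw

Vowels shift forward by 3 and consonants shift forward by 9.
Applying it to melon: m(cons)+9=v, e(vowel)+3=h, l(cons)+9=u, o(vowel)+3=r, n(cons)+9=w.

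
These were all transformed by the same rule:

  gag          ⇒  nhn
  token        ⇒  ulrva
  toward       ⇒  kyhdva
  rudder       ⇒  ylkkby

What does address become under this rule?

The output letters match the input read backwards, each shifted +7: gag reversed is gag. Read the word backwards and shift each letter +7.
For address: reverse → sserdda; then shift: s+7=z, s+7=z, e+7=l, r+7=y, d+7=k, d+7=k, a+7=h.

zzlykkh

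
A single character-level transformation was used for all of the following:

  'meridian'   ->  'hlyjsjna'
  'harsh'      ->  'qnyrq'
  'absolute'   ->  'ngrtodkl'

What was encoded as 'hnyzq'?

m(12)→h(7) and e(4)→l(11) fit y≡19x+13 (mod 26); the inverse of 19 mod 26 is 11. Treating letters as 0–25, the rule is x ↦ 19x + 13 (mod 26).
Decoding hnyzq: h(7)→11·(7−13)≡12=m; n(13)→11·(13−13)≡0=a; y(24)→11·(24−13)≡17=r; z(25)→11·(25−13)≡2=c; q(16)→11·(16−13)≡7=h (all mod 26).

march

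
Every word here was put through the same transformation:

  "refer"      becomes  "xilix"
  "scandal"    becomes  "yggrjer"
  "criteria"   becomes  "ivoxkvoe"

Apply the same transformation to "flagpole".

Shifts by position in refer: pos 0: r→x (+6), pos 1: e→i (+4), pos 2: f→l (+6), pos 3: e→i (+4) — repeating every 2. A repeating key of period 2 is used — shifts +6, +4 over and over.
On flagpole: f+6=l, l+4=p, a+6=g, g+4=k, p+6=v, o+4=s, l+6=r, e+4=i.

lpgkvsri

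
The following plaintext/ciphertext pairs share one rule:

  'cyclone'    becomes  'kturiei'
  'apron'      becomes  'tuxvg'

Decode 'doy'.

six

The output letters match the input read backwards, each shifted +6: cyclone reversed is enolcyc. The word is reversed, then every letter is shifted forward by 6.
Reversing it on doy: shift back: d−6=x, o−6=i, y−6=s → xis; then reverse → six.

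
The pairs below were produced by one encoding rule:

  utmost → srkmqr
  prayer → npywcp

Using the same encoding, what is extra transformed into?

cvrpy

Compare letters: u→s is +24, t→r is +24, m→k is +24 — a constant shift. It's a constant shift of +24 (ROT24).
Applying it to extra: e+24=c, x+24=v, t+24=r, r+24=p, a+24=y.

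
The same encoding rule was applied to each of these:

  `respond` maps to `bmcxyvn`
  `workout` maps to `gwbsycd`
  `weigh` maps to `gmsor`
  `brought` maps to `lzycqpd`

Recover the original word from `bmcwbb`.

The shifts repeat in a cycle of length 2: positions 0,1,… shift by +10, +8, then the pattern repeats.
Reversing it on bmcwbb: b−10=r, m−8=e, c−10=s, w−8=o, b−10=r, b−8=t.

resort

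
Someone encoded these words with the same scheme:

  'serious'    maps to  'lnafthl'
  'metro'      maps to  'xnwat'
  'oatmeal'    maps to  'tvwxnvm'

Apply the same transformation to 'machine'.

xvrufin

s(18)→l(11) and e(4)→n(13) fit y≡11x+21 (mod 26); the inverse of 11 mod 26 is 19. Each letter's alphabet position (a=0..z=25) is mapped through 11·x+21 mod 26 — an affine cipher.
Applying it to machine: m(12)→11·12+21≡23=x; a(0)→11·0+21≡21=v; c(2)→11·2+21≡17=r; h(7)→11·7+21≡20=u; i(8)→11·8+21≡5=f; n(13)→11·13+21≡8=i; e(4)→11·4+21≡13=n (all mod 26).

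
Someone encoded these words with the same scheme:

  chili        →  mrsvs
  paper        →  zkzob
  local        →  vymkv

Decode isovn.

Compare letters: c→m is +10, h→r is +10, i→s is +10 — a constant shift. It's a constant shift of +10 (ROT10).
Reversing it on isovn: i−10=y, s−10=i, o−10=e, v−10=l, n−10=d.

yield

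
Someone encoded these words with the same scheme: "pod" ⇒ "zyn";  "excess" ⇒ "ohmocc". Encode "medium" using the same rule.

wonsew

Compare letters: p→z is +10, o→y is +10, d→n is +10 — a constant shift. This is a Caesar cipher with shift 10.
Applying it to medium: m+10=w, e+10=o, d+10=n, i+10=s, u+10=e, m+10=w.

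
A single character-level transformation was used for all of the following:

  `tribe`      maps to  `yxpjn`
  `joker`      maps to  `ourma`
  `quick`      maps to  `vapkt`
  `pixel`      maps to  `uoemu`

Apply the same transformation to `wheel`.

In tribe: t→y is +5, r→x is +6, i→p is +7, b→j is +8 — the shift increases by 1 each position. Each letter shifts forward by (position + 5), i.e. 5, 6, 7, … — the shift grows by one for each successive letter.
Applying it to wheel: w+5=b, h+6=n, e+7=l, e+8=m, l+9=u.

bnlmu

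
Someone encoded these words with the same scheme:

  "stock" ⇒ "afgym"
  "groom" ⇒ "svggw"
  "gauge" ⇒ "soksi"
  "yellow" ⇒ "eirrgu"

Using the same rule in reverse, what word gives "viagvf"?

s(18)→a(0) and t(19)→f(5) fit y≡5x+14 (mod 26); the inverse of 5 mod 26 is 21. Treating letters as 0–25, the rule is x ↦ 5x + 14 (mod 26).
Reversing it on viagvf: v(21)→21·(21−14)≡17=r; i(8)→21·(8−14)≡4=e; a(0)→21·(0−14)≡18=s; g(6)→21·(6−14)≡14=o; v(21)→21·(21−14)≡17=r; f(5)→21·(5−14)≡19=t (all mod 26).

resort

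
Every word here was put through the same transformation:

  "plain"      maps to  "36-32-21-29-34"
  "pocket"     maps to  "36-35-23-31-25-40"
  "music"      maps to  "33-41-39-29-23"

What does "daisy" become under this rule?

p is letter #16 and maps to 36: an offset of 20. Letters become their 1-based position plus 20 (so a→21, b→22, …).
On daisy: d=4→24, a=1→21, i=9→29, s=19→39, y=25→45.

24-21-29-39-45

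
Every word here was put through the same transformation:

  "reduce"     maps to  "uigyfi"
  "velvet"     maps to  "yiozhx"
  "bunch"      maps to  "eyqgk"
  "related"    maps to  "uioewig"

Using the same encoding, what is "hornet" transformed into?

ksurhx

Shifts by position in reduce: pos 0: r→u (+3), pos 1: e→i (+4), pos 2: d→g (+3), pos 3: u→y (+4) — repeating every 2. The shifts repeat in a cycle of length 2: positions 0,1,… shift by +3, +4, then the pattern repeats.
Applying it to hornet: h+3=k, o+4=s, r+3=u, n+4=r, e+3=h, t+4=x.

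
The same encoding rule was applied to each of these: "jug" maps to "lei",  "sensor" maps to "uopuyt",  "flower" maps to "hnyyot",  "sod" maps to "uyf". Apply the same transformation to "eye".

The shift depends on letter class: consonant j→l is +2, but vowel u→e is +10. Vowels shift forward by 10 and consonants shift forward by 2.
On eye: e(vowel)+10=o, y(cons)+2=a, e(vowel)+10=o.

oao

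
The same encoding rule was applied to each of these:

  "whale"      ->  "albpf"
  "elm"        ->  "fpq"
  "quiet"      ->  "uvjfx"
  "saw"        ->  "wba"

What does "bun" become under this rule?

Two shifts are in play — +1 for a/e/i/o/u, +4 for every other letter.
For bun: b(cons)+4=f, u(vowel)+1=v, n(cons)+4=r.

fvr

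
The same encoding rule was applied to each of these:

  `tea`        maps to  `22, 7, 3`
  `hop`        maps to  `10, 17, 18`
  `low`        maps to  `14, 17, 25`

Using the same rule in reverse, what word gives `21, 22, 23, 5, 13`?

stuck

t is letter #20 and maps to 22: an offset of 2. The number is (letter's place in the alphabet, a=1) + 2.
Reversing it on 21, 22, 23, 5, 13: 21→(21−2)÷1=19=s, 22→(22−2)÷1=20=t, 23→(23−2)÷1=21=u, 5→(5−2)÷1=3=c, 13→(13−2)÷1=11=k.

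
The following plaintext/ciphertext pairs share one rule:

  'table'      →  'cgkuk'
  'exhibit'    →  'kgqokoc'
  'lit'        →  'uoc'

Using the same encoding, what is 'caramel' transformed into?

The shift depends on letter class: consonant t→c is +9, but vowel a→g is +6. Vowels shift forward by 6 and consonants shift forward by 9.
Applying it to caramel: c(cons)+9=l, a(vowel)+6=g, r(cons)+9=a, a(vowel)+6=g, m(cons)+9=v, e(vowel)+6=k, l(cons)+9=u.

lgagvku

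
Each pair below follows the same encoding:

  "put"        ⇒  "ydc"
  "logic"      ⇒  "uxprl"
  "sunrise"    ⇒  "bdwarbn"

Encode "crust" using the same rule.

ladbc

This is a Caesar cipher with shift 9.
Applying it to crust: c+9=l, r+9=a, u+9=d, s+9=b, t+9=c.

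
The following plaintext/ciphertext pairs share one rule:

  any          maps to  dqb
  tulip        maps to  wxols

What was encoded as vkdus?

sharp

This is a Caesar cipher with shift 3.
Undoing it on vkdus: v−3=s, k−3=h, d−3=a, u−3=r, s−3=p.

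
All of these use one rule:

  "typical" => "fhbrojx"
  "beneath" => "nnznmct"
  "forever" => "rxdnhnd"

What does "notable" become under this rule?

Shifts by position in typical: pos 0: t→f (+12), pos 1: y→h (+9), pos 2: p→b (+12), pos 3: i→r (+9) — repeating every 2. A repeating key of period 2 is used — shifts +12, +9 over and over.
Applying it to notable: n+12=z, o+9=x, t+12=f, a+9=j, b+12=n, l+9=u, e+12=q.

zxfjnuq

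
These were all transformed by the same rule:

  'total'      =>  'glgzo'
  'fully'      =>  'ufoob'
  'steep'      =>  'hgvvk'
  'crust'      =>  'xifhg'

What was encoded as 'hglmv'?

t(19)→g(6) and o(14)→l(11) fit y≡25x+25 (mod 26); the inverse of 25 mod 26 is 25. This is an affine cipher: with a=0,…,z=25, each position x becomes (25x+25) mod 26.
Reversing it on hglmv: h(7)→25·(7−25)≡18=s; g(6)→25·(6−25)≡19=t; l(11)→25·(11−25)≡14=o; m(12)→25·(12−25)≡13=n; v(21)→25·(21−25)≡4=e (all mod 26).

stone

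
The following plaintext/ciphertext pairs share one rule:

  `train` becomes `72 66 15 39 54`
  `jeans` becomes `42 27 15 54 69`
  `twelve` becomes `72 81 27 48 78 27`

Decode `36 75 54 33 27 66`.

hunger

t(#20)→72 and r(#18)→66: differences scale by 3, so n = 3·pos + 12. Each letter becomes 3×(its alphabet position, a=1..z=26) + 12.
Undoing it on 36 75 54 33 27 66: 36→(36−12)÷3=8=h, 75→(75−12)÷3=21=u, 54→(54−12)÷3=14=n, 33→(33−12)÷3=7=g, 27→(27−12)÷3=5=e, 66→(66−12)÷3=18=r.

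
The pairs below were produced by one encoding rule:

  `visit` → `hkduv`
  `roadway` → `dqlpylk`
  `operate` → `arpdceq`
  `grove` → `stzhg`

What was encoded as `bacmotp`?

pyramid

A repeating key of period 3 is used — shifts +12, +2, +11 over and over.
Undoing it on bacmotp: b−12=p, a−2=y, c−11=r, m−12=a, o−2=m, t−11=i, p−12=d.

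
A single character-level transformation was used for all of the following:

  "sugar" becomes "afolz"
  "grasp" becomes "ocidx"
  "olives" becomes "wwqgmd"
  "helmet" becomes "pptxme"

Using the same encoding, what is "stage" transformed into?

Shifts by position in sugar: pos 0: s→a (+8), pos 1: u→f (+11), pos 2: g→o (+8), pos 3: a→l (+11) — repeating every 2. A repeating key of period 2 is used — shifts +8, +11 over and over.
On stage: s+8=a, t+11=e, a+8=i, g+11=r, e+8=m.

aeirm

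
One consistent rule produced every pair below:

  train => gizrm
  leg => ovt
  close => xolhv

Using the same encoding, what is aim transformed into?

Each pair mirrors across the alphabet (t↔g, r↔i, a↔z): positions sum to 25. This is the alphabet-reversal cipher (Atbash): a becomes z, b becomes y, etc.
For aim: a↔z, i↔r, m↔n.

zrn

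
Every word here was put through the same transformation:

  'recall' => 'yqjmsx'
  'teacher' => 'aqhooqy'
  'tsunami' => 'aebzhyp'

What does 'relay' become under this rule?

yqsmf

Shifts by position in recall: pos 0: r→y (+7), pos 1: e→q (+12), pos 2: c→j (+7), pos 3: a→m (+12) — repeating every 2. A repeating key of period 2 is used — shifts +7, +12 over and over.
Applying it to relay: r+7=y, e+12=q, l+7=s, a+12=m, y+7=f.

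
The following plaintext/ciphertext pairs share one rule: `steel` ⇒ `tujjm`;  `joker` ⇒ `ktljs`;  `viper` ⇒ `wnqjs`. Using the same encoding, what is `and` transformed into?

The shift depends on letter class: consonant s→t is +1, but vowel e→j is +5. Two shifts are in play — +5 for a/e/i/o/u, +1 for every other letter.
For and: a(vowel)+5=f, n(cons)+1=o, d(cons)+1=e.

foe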